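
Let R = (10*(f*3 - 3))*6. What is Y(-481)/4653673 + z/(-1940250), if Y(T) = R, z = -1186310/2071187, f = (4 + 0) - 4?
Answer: -71783100499837/1870134607526590275 ≈ -3.8384e-5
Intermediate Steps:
f = 0 (f = 4 - 4 = 0)
z = -1186310/2071187 (z = -1186310*1/2071187 = -1186310/2071187 ≈ -0.57277)
R = -180 (R = (10*(0*3 - 3))*6 = (10*(0 - 3))*6 = (10*(-3))*6 = -30*6 = -180)
Y(T) = -180
Y(-481)/4653673 + z/(-1940250) = -180/4653673 - 1186310/2071187/(-1940250) = -180*1/4653673 - 1186310/2071187*(-1/1940250) = -180/4653673 + 118631/401862057675 = -71783100499837/1870134607526590275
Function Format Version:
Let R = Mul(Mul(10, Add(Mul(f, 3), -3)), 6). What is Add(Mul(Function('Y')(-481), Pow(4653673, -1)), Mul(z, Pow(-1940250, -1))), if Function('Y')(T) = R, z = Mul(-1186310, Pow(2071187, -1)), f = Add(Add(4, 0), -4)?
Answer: Rational(-71783100499837, 1870134607526590275) ≈ -3.8384e-5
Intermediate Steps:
f = 0 (f = Add(4, -4) = 0)
z = Rational(-1186310, 2071187) (z = Mul(-1186310, Rational(1, 2071187)) = Rational(-1186310, 2071187) ≈ -0.57277)
R = -180 (R = Mul(Mul(10, Add(Mul(0, 3), -3)), 6) = Mul(Mul(10, Add(0, -3)), 6) = Mul(Mul(10, -3), 6) = Mul(-30, 6) = -180)
Function('Y')(T) = -180
Add(Mul(Function('Y')(-481), Pow(4653673, -1)), Mul(z, Pow(-1940250, -1))) = Add(Mul(-180, Pow(4653673, -1)), Mul(Rational(-1186310, 2071187), Pow(-1940250, -1))) = Add(Mul(-180, Rational(1, 4653673)), Mul(Rational(-1186310, 2071187), Rational(-1, 1940250))) = Add(Rational(-180, 4653673), Rational(118631, 401862057675)) = Rational(-71783100499837, 1870134607526590275)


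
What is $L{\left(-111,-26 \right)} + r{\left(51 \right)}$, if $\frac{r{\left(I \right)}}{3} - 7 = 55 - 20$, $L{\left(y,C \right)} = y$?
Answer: $15$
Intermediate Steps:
$r{\left(I \right)} = 126$ ($r{\left(I \right)} = 21 + 3 \left(55 - 20\right) = 21 + 3 \cdot 35 = 21 + 105 = 126$)
$L{\left(-111,-26 \right)} + r{\left(51 \right)} = -111 + 126 = 15$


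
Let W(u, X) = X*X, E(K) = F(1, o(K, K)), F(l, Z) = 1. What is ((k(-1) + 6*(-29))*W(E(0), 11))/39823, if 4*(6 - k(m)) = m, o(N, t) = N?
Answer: -81191/159292 ≈ -0.50970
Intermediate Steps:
E(K) = 1
k(m) = 6 - m/4
W(u, X) = X**2
((k(-1) + 6*(-29))*W(E(0), 11))/39823 = (((6 - 1/4*(-1)) + 6*(-29))*11**2)/39823 = (((6 + 1/4) - 174)*121)*(1/39823) = ((25/4 - 174)*121)*(1/39823) = -671/4*121*(1/39823) = -81191/4*1/39823 = -81191/159292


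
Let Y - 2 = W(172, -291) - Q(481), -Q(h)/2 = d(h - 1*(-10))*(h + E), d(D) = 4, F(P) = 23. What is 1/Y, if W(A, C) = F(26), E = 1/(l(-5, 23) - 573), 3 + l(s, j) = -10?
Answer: 293/1134785 ≈ 0.00025820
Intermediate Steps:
l(s, j) = -13 (l(s, j) = -3 - 10 = -13)
E = -1/586 (E = 1/(-13 - 573) = 1/(-586) = -1/586 ≈ -0.0017065)
Q(h) = 4/293 - 8*h (Q(h) = -8*(h - 1/586) = -8*(-1/586 + h) = -2*(-2/293 + 4*h) = 4/293 - 8*h)
W(A, C) = 23
Y = 1134785/293 (Y = 2 + (23 - (4/293 - 8*481)) = 2 + (23 - (4/293 - 3848)) = 2 + (23 - 1*(-1127460/293)) = 2 + (23 + 1127460/293) = 2 + 1134199/293 = 1134785/293 ≈ 3873.0)
1/Y = 1/(1134785/293) = 293/1134785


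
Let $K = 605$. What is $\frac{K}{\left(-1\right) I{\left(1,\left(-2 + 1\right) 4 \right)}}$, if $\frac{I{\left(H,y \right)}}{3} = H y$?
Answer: $\frac{605}{12} \approx 50.417$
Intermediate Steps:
$I{\left(H,y \right)} = 3 H y$
$\frac{K}{\left(-1\right) I{\left(1,\left(-2 + 1\right) 4 \right)}} = \frac{605}{\left(-1\right) 3 \cdot 1 \left(-2 + 1\right) 4} = \frac{605}{\left(-1\right) 3 \cdot 1 \left(\left(-1\right) 4\right)} = \frac{605}{\left(-1\right) 3 \cdot 1 \left(-4\right)} = \frac{605}{\left(-1\right) \left(-12\right)} = \frac{605}{12}$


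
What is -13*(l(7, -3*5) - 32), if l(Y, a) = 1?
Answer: 403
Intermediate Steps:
-13*(l(7, -3*5) - 32) = -13*(1 - 32) = -13*(-31) = 403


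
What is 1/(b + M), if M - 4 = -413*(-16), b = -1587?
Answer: 1/5025 ≈ 0.00019901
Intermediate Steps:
M = 6612 (M = 4 - 413*(-16) = 4 + 6608 = 6612)
1/(b + M) = 1/(-1587 + 6612) = 1/5025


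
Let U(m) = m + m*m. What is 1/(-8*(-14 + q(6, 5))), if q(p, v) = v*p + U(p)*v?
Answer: -1/1808 ≈ -0.00055310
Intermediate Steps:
U(m) = m + m²
q(p, v) = p*v + p*v*(1 + p) (q(p, v) = v*p + (p*(1 + p))*v = p*v + p*v*(1 + p))
1/(-8*(-14 + q(6, 5))) = 1/(-8*(-14 + 6*5*(2 + 6))) = 1/(-8*(-14 + 6*5*8)) = 1/(-8*(-14 + 240)) = 1/(-8*226) = 1/(-1808) = -1/1808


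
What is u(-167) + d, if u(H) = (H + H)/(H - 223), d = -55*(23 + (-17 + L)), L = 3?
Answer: -96358/195 ≈ -494.14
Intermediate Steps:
d = -495 (d = -55*(23 + (-17 + 3)) = -55*(23 - 14) = -55*9 = -495)
u(H) = 2*H/(-223 + H) (u(H) = (2*H)/(-223 + H) = 2*H/(-223 + H))
u(-167) + d = 2*(-167)/(-223 - 167) - 495 = 2*(-167)/(-390) - 495 = 2*(-167)*(-1/390) - 495 = 167/195 - 495 = -96358/195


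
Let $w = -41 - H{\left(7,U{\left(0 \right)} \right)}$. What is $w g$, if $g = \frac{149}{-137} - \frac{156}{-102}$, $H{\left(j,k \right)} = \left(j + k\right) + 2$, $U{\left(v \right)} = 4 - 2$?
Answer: $- \frac{53508}{2329} \approx -22.975$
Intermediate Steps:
$U{\left(v \right)} = 2$ ($U{\left(v \right)} = 4 - 2 = 2$)
$H{\left(j,k \right)} = 2 + j + k$
$g = \frac{1029}{2329}$ ($g = 149 \left(- \frac{1}{137}\right) - - \frac{26}{17} = - \frac{149}{137} + \frac{26}{17} = \frac{1029}{2329} \approx 0.44182$)
$w = -52$ ($w = -41 - \left(2 + 7 + 2\right) = -41 - 11 = -52$)
$w g = \left(-52\right) \frac{1029}{2329} = - \frac{53508}{2329}$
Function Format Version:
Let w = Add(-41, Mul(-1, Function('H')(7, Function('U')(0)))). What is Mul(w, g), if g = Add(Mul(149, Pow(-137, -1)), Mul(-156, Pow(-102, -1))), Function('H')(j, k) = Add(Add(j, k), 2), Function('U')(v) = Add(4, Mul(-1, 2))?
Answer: Rational(-53508, 2329) ≈ -22.975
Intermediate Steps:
Function('U')(v) = 2 (Function('U')(v) = Add(4, -2) = 2)
Function('H')(j, k) = Add(2, j, k)
g = Rational(1029, 2329) (g = Add(Mul(149, Rational(-1, 137)), Mul(-156, Rational(-1, 102))) = Add(Rational(-149, 137), Rational(26, 17)) = Rational(1029, 2329) ≈ 0.44182)
w = -52 (w = Add(-41, Mul(-1, Add(2, 7, 2))) = Add(-41, Mul(-1, 11)) = Add(-41, -11) = -52)
Mul(w, g) = Mul(-52, Rational(1029, 2329)) = Rational(-53508, 2329)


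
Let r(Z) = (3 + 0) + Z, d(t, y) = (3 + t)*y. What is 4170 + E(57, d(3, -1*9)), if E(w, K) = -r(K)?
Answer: 4221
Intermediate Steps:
d(t, y) = y*(3 + t)
r(Z) = 3 + Z
E(w, K) = -3 - K (E(w, K) = -(3 + K) = -3 - K)
4170 + E(57, d(3, -1*9)) = 4170 + (-3 - (-1*9)*(3 + 3)) = 4170 + (-3 - (-9)*6) = 4170 + (-3 - 1*(-54)) = 4170 + (-3 + 54) = 4170 + 51 = 4221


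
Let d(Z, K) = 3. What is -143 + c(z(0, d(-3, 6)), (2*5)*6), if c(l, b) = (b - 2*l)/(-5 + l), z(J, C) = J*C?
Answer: -155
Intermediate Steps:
z(J, C) = C*J
c(l, b) = (b - 2*l)/(-5 + l)
-143 + c(z(0, d(-3, 6)), (2*5)*6) = -143 + ((2*5)*6 - 6*0)/(-5 + 3*0) = -143 + (10*6 - 2*0)/(-5 + 0) = -143 + (60 + 0)/(-5) = -143 - ⅕*60 = -143 - 12 = -155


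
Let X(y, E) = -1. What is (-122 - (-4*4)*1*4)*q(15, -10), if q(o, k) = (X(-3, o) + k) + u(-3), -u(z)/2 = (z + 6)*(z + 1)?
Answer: -58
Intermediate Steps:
u(z) = -2*(1 + z)*(6 + z) (u(z) = -2*(z + 6)*(z + 1) = -2*(6 + z)*(1 + z) = -2*(1 + z)*(6 + z))
q(o, k) = 11 + k (q(o, k) = (-1 + k) + (-12 - 14*(-3) - 2*(-3)²) = (-1 + k) + (-12 + 42 - 2*9) = (-1 + k) + (-12 + 42 - 18) = (-1 + k) + 12 = 11 + k)
(-122 - (-4*4)*1*4)*q(15, -10) = (-122 - (-4*4)*1*4)*(11 - 10) = (-122 - (-16)*4)*1 = (-122 - 1*(-64))*1 = (-122 + 64)*1 = -58*1 = -58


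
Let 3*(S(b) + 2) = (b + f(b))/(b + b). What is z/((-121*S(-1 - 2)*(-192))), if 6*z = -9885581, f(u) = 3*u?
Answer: 9885581/185856 ≈ 53.189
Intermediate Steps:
z = -9885581/6 (z = (⅙)*(-9885581) = -9885581/6 ≈ -1.6476e+6)
S(b) = -4/3 (S(b) = -2 + ((b + 3*b)/(b + b))/3 = -2 + ((4*b)/((2*b)))/3 = -2 + ((4*b)*(1/(2*b)))/3 = -2 + (⅓)*2 = -2 + ⅔ = -4/3)
z/((-121*S(-1 - 2)*(-192))) = -9885581/(6*(-121*(-4/3)*(-192))) = -9885581/(6*((484/3)*(-192))) = -9885581/6/(-30976) = -9885581/6*(-1/30976) = 9885581/185856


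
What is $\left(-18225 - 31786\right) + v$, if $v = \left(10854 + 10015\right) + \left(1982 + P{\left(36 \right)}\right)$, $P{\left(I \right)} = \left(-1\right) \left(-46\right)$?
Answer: $-27114$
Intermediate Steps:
$P{\left(I \right)} = 46$
$v = 22897$ ($v = \left(10854 + 10015\right) + \left(1982 + 46\right) = 20869 + 2028 = 22897$)
$\left(-18225 - 31786\right) + v = \left(-18225 - 31786\right) + 22897 = -50011 + 22897 = -27114$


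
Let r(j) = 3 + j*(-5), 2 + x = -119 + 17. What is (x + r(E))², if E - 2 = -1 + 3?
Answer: 14641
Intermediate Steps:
E = 4 (E = 2 + (-1 + 3) = 2 + 2 = 4)
x = -104 (x = -2 + (-119 + 17) = -2 - 102 = -104)
r(j) = 3 - 5*j
(x + r(E))² = (-104 + (3 - 5*4))² = (-104 + (3 - 20))² = (-104 - 17)² = (-121)² = 14641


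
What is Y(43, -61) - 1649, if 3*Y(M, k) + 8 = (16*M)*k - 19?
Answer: -46942/3 ≈ -15647.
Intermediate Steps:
Y(M, k) = -9 + 16*M*k/3 (Y(M, k) = -8/3 + ((16*M)*k - 19)/3 = -8/3 + (16*M*k - 19)/3 = -8/3 + (-19 + 16*M*k)/3 = -8/3 + (-19/3 + 16*M*k/3) = -9 + 16*M*k/3)
Y(43, -61) - 1649 = (-9 + (16/3)*43*(-61)) - 1649 = (-9 - 41968/3) - 1649 = -41995/3 - 1649 = -46942/3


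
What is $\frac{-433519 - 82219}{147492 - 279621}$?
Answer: $\frac{515738}{132129} \approx 3.9033$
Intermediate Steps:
$\frac{-433519 - 82219}{147492 - 279621} = - \frac{515738}{-132129} = \left(-515738\right) \left(- \frac{1}{132129}\right) = \frac{515738}{132129}$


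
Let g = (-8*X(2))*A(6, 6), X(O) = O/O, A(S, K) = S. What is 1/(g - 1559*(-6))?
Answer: 1/9306 ≈ 0.00010746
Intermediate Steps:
X(O) = 1
g = -48 (g = -8*1*6 = -8*6 = -48)
1/(g - 1559*(-6)) = 1/(-48 - 1559*(-6)) = 1/(-48 + 9354) = 1/9306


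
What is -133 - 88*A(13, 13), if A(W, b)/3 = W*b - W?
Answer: -41317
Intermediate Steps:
A(W, b) = -3*W + 3*W*b (A(W, b) = 3*(W*b - W) = 3*(-W + W*b) = -3*W + 3*W*b)
-133 - 88*A(13, 13) = -133 - 264*13*(-1 + 13) = -133 - 264*13*12 = -133 - 88*468 = -133 - 41184 = -41317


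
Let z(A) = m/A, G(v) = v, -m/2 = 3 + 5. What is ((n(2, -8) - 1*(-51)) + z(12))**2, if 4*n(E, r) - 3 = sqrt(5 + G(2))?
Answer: 45761/18 + 605*sqrt(7)/24 ≈ 2609.0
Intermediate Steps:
m = -16 (m = -2*(3 + 5) = -2*8 = -16)
n(E, r) = 3/4 + sqrt(7)/4 (n(E, r) = 3/4 + sqrt(5 + 2)/4 = 3/4 + sqrt(7)/4)
z(A) = -16/A
((n(2, -8) - 1*(-51)) + z(12))**2 = (((3/4 + sqrt(7)/4) - 1*(-51)) - 16/12)**2 = (((3/4 + sqrt(7)/4) + 51) - 16*1/12)**2 = ((207/4 + sqrt(7)/4) - 4/3)**2 = (605/12 + sqrt(7)/4)**2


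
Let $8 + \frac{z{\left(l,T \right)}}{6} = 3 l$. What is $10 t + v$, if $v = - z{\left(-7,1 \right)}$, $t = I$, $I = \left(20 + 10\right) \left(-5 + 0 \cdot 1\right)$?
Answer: $-1326$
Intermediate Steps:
$z{\left(l,T \right)} = -48 + 18 l$ ($z{\left(l,T \right)} = -48 + 6 \cdot 3 l = -48 + 18 l$)
$I = -150$ ($I = 30 \left(-5 + 0\right) = 30 \left(-5\right) = -150$)
$t = -150$
$v = 174$ ($v = - (-48 + 18 \left(-7\right)) = - (-48 - 126) = \left(-1\right) \left(-174\right) = 174$)
$10 t + v = 10 \left(-150\right) + 174 = -1500 + 174 = -1326$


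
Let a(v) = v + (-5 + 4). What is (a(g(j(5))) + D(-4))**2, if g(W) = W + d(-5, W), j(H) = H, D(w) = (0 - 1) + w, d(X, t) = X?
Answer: 36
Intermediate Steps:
D(w) = -1 + w
g(W) = -5 + W (g(W) = W - 5 = -5 + W)
a(v) = -1 + v (a(v) = v - 1 = -1 + v)
(a(g(j(5))) + D(-4))**2 = ((-1 + (-5 + 5)) + (-1 - 4))**2 = ((-1 + 0) - 5)**2 = (-1 - 5)**2 = (-6)**2 = 36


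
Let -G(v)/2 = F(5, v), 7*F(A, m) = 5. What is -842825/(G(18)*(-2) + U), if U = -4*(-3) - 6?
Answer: -5899775/62 ≈ -95158.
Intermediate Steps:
F(A, m) = 5/7 (F(A, m) = (1/7)*5 = 5/7)
G(v) = -10/7 (G(v) = -2*5/7 = -10/7)
U = 6 (U = 12 - 6 = 6)
-842825/(G(18)*(-2) + U) = -842825/(-10/7*(-2) + 6) = -842825/(20/7 + 6) = -842825/62/7 = -842825*7/62 = -5899775/62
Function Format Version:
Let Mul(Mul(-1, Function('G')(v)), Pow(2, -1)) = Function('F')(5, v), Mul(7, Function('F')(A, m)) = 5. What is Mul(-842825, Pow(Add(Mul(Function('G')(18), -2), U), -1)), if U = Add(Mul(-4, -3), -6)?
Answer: Rational(-5899775, 62) ≈ -95158.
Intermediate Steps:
Function('F')(A, m) = Rational(5, 7) (Function('F')(A, m) = Mul(Rational(1, 7), 5) = Rational(5, 7))
Function('G')(v) = Rational(-10, 7) (Function('G')(v) = Mul(-2, Rational(5, 7)) = Rational(-10, 7))
U = 6 (U = Add(12, -6) = 6)
Mul(-842825, Pow(Add(Mul(Function('G')(18), -2), U), -1)) = Mul(-842825, Pow(Add(Mul(Rational(-10, 7), -2), 6), -1)) = Mul(-842825, Pow(Add(Rational(20, 7), 6), -1)) = Mul(-842825, Pow(Rational(62, 7), -1)) = Mul(-842825, Rational(7, 62)) = Rational(-5899775, 62)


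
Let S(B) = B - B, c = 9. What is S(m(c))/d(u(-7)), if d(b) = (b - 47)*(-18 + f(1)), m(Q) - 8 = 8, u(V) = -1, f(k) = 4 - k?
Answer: 0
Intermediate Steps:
m(Q) = 16 (m(Q) = 8 + 8 = 16)
S(B) = 0
d(b) = 705 - 15*b (d(b) = (b - 47)*(-18 + (4 - 1*1)) = (-47 + b)*(-18 + (4 - 1)) = (-47 + b)*(-18 + 3) = (-47 + b)*(-15) = 705 - 15*b)
S(m(c))/d(u(-7)) = 0/(705 - 15*(-1)) = 0/(705 + 15) = 0/720 = 0*(1/720) = 0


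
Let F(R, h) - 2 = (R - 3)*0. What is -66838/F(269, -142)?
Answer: -33419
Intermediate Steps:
F(R, h) = 2 (F(R, h) = 2 + (R - 3)*0 = 2 + (-3 + R)*0 = 2 + 0 = 2)
-66838/F(269, -142) = -66838/2 = -66838*½ = -33419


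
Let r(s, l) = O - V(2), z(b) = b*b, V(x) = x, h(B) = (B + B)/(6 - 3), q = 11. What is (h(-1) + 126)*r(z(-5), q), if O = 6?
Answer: 1504/3 ≈ 501.33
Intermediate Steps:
h(B) = 2*B/3 (h(B) = (2*B)/3 = (2*B)*(1/3) = 2*B/3)
z(b) = b**2
r(s, l) = 4 (r(s, l) = 6 - 1*2 = 6 - 2 = 4)
(h(-1) + 126)*r(z(-5), q) = ((2/3)*(-1) + 126)*4 = (-2/3 + 126)*4 = (376/3)*4 = 1504/3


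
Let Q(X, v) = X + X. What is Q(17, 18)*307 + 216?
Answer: 10654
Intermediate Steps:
Q(X, v) = 2*X
Q(17, 18)*307 + 216 = (2*17)*307 + 216 = 34*307 + 216 = 10438 + 216 = 10654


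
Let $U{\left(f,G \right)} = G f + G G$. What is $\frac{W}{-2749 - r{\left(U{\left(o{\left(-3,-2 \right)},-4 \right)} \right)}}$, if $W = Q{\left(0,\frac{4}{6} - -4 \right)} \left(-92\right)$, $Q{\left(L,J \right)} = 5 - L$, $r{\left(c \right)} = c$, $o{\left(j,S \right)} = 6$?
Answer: $\frac{460}{2741} \approx 0.16782$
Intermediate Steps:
$U{\left(f,G \right)} = G^{2} + G f$ ($U{\left(f,G \right)} = G f + G^{2} = G^{2} + G f$)
$W = -460$ ($W = \left(5 - 0\right) \left(-92\right) = \left(5 + 0\right) \left(-92\right) = 5 \left(-92\right) = -460$)
$\frac{W}{-2749 - r{\left(U{\left(o{\left(-3,-2 \right)},-4 \right)} \right)}} = - \frac{460}{-2749 - - 4 \left(-4 + 6\right)} = - \frac{460}{-2749 - \left(-4\right) 2} = - \frac{460}{-2749 - -8} = - \frac{460}{-2749 + 8} = - \frac{460}{-2741} = \left(-460\right) \left(- \frac{1}{2741}\right) = \frac{460}{2741}$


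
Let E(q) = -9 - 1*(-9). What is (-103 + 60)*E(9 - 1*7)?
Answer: 0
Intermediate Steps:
E(q) = 0 (E(q) = -9 + 9 = 0)
(-103 + 60)*E(9 - 1*7) = (-103 + 60)*0 = -43*0 = 0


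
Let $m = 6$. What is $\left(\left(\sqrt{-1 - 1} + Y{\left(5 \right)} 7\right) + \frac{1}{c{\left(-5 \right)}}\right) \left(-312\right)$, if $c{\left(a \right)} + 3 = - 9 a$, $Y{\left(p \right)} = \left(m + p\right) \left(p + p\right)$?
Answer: $- \frac{1681732}{7} - 312 i \sqrt{2} \approx -2.4025 \cdot 10^{5} - 441.23 i$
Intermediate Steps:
$Y{\left(p \right)} = 2 p \left(6 + p\right)$ ($Y{\left(p \right)} = \left(6 + p\right) \left(p + p\right) = \left(6 + p\right) 2 p = 2 p \left(6 + p\right)$)
$c{\left(a \right)} = -3 - 9 a$
$\left(\left(\sqrt{-1 - 1} + Y{\left(5 \right)} 7\right) + \frac{1}{c{\left(-5 \right)}}\right) \left(-312\right) = \left(\left(\sqrt{-1 - 1} + 2 \cdot 5 \left(6 + 5\right) 7\right) + \frac{1}{-3 - -45}\right) \left(-312\right) = \left(\left(\sqrt{-2} + 2 \cdot 5 \cdot 11 \cdot 7\right) + \frac{1}{-3 + 45}\right) \left(-312\right) = \left(\left(i \sqrt{2} + 110 \cdot 7\right) + \frac{1}{42}\right) \left(-312\right) = \left(\left(i \sqrt{2} + 770\right) + \frac{1}{42}\right) \left(-312\right) = \left(\left(770 + i \sqrt{2}\right) + \frac{1}{42}\right) \left(-312\right) = \left(\frac{32341}{42} + i \sqrt{2}\right) \left(-312\right) = - \frac{1681732}{7} - 312 i \sqrt{2}$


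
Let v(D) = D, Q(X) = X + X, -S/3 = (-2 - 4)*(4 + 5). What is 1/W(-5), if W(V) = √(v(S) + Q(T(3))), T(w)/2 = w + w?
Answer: √186/186 ≈ 0.073324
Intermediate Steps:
T(w) = 4*w (T(w) = 2*(w + w) = 2*(2*w) = 4*w)
S = 162 (S = -3*(-2 - 4)*(4 + 5) = -(-18)*9 = -3*(-54) = 162)
Q(X) = 2*X
W(V) = √186 (W(V) = √(162 + 2*(4*3)) = √(162 + 2*12) = √(162 + 24) = √186)
1/W(-5) = 1/(√186) = √186/186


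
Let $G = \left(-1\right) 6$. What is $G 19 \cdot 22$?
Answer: $-2508$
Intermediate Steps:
$G = -6$
$G 19 \cdot 22 = \left(-6\right) 19 \cdot 22 = \left(-114\right) 22 = -2508$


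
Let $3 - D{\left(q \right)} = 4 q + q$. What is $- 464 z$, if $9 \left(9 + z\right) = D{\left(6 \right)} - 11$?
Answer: $\frac{55216}{9} \approx 6135.1$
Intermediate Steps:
$D{\left(q \right)} = 3 - 5 q$ ($D{\left(q \right)} = 3 - \left(4 q + q\right) = 3 - 5 q$)
$z = - \frac{119}{9}$ ($z = -9 + \frac{\left(3 - 30\right) - 11}{9} = -9 + \frac{-27 - 11}{9} = -9 + \frac{1}{9} \left(-38\right) = -9 - \frac{38}{9} = - \frac{119}{9} \approx -13.222$)
$- 464 z = \left(-464\right) \left(- \frac{119}{9}\right) = \frac{55216}{9}$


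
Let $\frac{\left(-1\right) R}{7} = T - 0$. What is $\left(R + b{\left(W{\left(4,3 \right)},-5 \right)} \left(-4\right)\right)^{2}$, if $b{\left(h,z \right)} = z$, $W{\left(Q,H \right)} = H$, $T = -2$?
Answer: $1156$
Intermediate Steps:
$R = 14$ ($R = - 7 \left(-2 - 0\right) = - 7 \left(-2 + 0\right) = \left(-7\right) \left(-2\right) = 14$)
$\left(R + b{\left(W{\left(4,3 \right)},-5 \right)} \left(-4\right)\right)^{2} = \left(14 - -20\right)^{2} = \left(14 + 20\right)^{2} = 34^{2} = 1156$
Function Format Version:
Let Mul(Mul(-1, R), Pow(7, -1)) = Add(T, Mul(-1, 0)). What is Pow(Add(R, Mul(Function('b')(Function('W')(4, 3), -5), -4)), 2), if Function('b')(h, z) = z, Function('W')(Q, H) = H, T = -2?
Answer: 1156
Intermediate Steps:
R = 14 (R = Mul(-7, Add(-2, Mul(-1, 0))) = Mul(-7, Add(-2, 0)) = Mul(-7, -2) = 14)
Pow(Add(R, Mul(Function('b')(Function('W')(4, 3), -5), -4)), 2) = Pow(Add(14, Mul(-5, -4)), 2) = Pow(Add(14, 20), 2) = Pow(34, 2) = 1156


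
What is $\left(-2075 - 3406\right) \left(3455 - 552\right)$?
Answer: $-15911343$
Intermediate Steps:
$\left(-2075 - 3406\right) \left(3455 - 552\right) = \left(-5481\right) 2903 = -15911343$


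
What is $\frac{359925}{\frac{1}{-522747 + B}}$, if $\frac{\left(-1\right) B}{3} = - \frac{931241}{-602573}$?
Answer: $- \frac{113374943129808450}{602573} \approx -1.8815 \cdot 10^{11}$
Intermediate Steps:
$B = - \frac{2793723}{602573}$ ($B = - 3 \left(- \frac{931241}{-602573}\right) = - 3 \left(\left(-931241\right) \left(- \frac{1}{602573}\right)\right) = \left(-3\right) \frac{931241}{602573} = - \frac{2793723}{602573} \approx -4.6363$)
$\frac{359925}{\frac{1}{-522747 + B}} = \frac{359925}{\frac{1}{-522747 - \frac{2793723}{602573}}} = \frac{359925}{\frac{1}{- \frac{314996021754}{602573}}} = \frac{359925}{- \frac{602573}{314996021754}} = 359925 \left(- \frac{314996021754}{602573}\right) = - \frac{113374943129808450}{602573}$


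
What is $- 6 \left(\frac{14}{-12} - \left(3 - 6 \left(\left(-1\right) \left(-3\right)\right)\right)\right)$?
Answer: $-83$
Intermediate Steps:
$- 6 \left(\frac{14}{-12} - \left(3 - 6 \left(\left(-1\right) \left(-3\right)\right)\right)\right) = - 6 \left(14 \left(- \frac{1}{12}\right) + \left(-3 + 6 \cdot 3\right)\right) = - 6 \left(- \frac{7}{6} + \left(-3 + 18\right)\right) = - 6 \left(- \frac{7}{6} + 15\right) = \left(-6\right) \frac{83}{6} = -83$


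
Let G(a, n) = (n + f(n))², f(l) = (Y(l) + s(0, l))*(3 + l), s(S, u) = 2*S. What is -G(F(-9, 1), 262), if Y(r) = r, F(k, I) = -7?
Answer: -4856974864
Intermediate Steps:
f(l) = l*(3 + l) (f(l) = (l + 2*0)*(3 + l) = (l + 0)*(3 + l) = l*(3 + l))
G(a, n) = (n + n*(3 + n))²
-G(F(-9, 1), 262) = -262²*(4 + 262)² = -68644*266² = -68644*70756 = -1*4856974864 = -4856974864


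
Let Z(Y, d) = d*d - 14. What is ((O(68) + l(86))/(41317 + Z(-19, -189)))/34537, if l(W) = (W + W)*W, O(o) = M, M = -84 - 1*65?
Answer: 14643/2660177888 ≈ 5.5045e-6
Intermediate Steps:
M = -149 (M = -84 - 65 = -149)
O(o) = -149
l(W) = 2*W**2 (l(W) = (2*W)*W = 2*W**2)
Z(Y, d) = -14 + d**2 (Z(Y, d) = d**2 - 14 = -14 + d**2)
((O(68) + l(86))/(41317 + Z(-19, -189)))/34537 = ((-149 + 2*86**2)/(41317 + (-14 + (-189)**2)))/34537 = ((-149 + 2*7396)/(41317 + (-14 + 35721)))*(1/34537) = ((-149 + 14792)/(41317 + 35707))*(1/34537) = (14643/77024)*(1/34537) = 14643/2660177888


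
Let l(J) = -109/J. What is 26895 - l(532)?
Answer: 14308249/532 ≈ 26895.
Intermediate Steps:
26895 - l(532) = 26895 - (-109)/532 = 26895 - 1*(-109/532) = 26895 + 109/532 = 14308249/532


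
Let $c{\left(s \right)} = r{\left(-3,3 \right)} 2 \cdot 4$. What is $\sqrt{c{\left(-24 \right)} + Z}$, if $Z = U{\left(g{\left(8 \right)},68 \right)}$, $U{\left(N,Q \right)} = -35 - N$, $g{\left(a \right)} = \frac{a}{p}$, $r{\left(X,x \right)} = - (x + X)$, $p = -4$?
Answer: $i \sqrt{33} \approx 5.7446 i$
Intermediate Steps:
$r{\left(X,x \right)} = - X - x$ ($r{\left(X,x \right)} = - (X + x) = - X - x$)
$g{\left(a \right)} = - \frac{a}{4}$ ($g{\left(a \right)} = \frac{a}{-4} = a \left(- \frac{1}{4}\right) = - \frac{a}{4}$)
$c{\left(s \right)} = 0$ ($c{\left(s \right)} = \left(\left(-1\right) \left(-3\right) - 3\right) 2 \cdot 4 = \left(3 - 3\right) 2 \cdot 4 = 0 \cdot 2 \cdot 4 = 0 \cdot 4 = 0$)
$Z = -33$ ($Z = -35 - \left(- \frac{1}{4}\right) 8 = -35 - -2 = -35 + 2 = -33$)
$\sqrt{c{\left(-24 \right)} + Z} = \sqrt{0 - 33} = \sqrt{-33} = i \sqrt{33}$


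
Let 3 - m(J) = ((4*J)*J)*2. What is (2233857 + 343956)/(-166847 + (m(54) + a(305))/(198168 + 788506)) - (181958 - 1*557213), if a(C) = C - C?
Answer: 8824756162601829/23517660029 ≈ 3.7524e+5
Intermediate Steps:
m(J) = 3 - 8*J² (m(J) = 3 - (4*J)*J*2 = 3 - 4*J²*2 = 3 - 8*J²)
a(C) = 0
(2233857 + 343956)/(-166847 + (m(54) + a(305))/(198168 + 788506)) - (181958 - 1*557213) = (2233857 + 343956)/(-166847 + ((3 - 8*54²) + 0)/(198168 + 788506)) - (181958 - 1*557213) = 2577813/(-166847 + ((3 - 8*2916) + 0)/986674) - (181958 - 557213) = 2577813/(-166847 + ((3 - 23328) + 0)*(1/986674)) - 1*(-375255) = 2577813/(-166847 + (-23325 + 0)*(1/986674)) + 375255 = 2577813/(-166847 - 23325*1/986674) + 375255 = 2577813/(-166847 - 23325/986674) + 375255 = 2577813/(-164623620203/986674) + 375255 = 2577813*(-986674/164623620203) + 375255 = -363351580566/23517660029 + 375255 = 8824756162601829/23517660029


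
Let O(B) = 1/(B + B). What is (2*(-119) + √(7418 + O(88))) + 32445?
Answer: 32207 + √14361259/44 ≈ 32293.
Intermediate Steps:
O(B) = 1/(2*B)
(2*(-119) + √(7418 + O(88))) + 32445 = (2*(-119) + √(7418 + (½)/88)) + 32445 = (-238 + √(7418 + (½)*(1/88))) + 32445 = (-238 + √(7418 + 1/176)) + 32445 = (-238 + √(1305569/176)) + 32445 = (-238 + √14361259/44) + 32445 = 32207 + √14361259/44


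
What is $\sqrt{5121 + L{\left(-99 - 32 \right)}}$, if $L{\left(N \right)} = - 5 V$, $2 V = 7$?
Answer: $\frac{\sqrt{20414}}{2} \approx 71.439$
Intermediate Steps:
$V = \frac{7}{2}$ ($V = \frac{1}{2} \cdot 7 = \frac{7}{2} \approx 3.5$)
$L{\left(N \right)} = - \frac{35}{2}$ ($L{\left(N \right)} = \left(-5\right) \frac{7}{2} = - \frac{35}{2}$)
$\sqrt{5121 + L{\left(-99 - 32 \right)}} = \sqrt{5121 - \frac{35}{2}} = \sqrt{\frac{10207}{2}} = \frac{\sqrt{20414}}{2}$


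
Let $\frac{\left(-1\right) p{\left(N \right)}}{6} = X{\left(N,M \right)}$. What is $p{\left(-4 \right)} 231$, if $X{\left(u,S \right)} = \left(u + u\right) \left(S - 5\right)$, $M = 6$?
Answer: $11088$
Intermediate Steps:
$X{\left(u,S \right)} = 2 u \left(-5 + S\right)$
$p{\left(N \right)} = - 12 N$ ($p{\left(N \right)} = - 6 \cdot 2 N \left(-5 + 6\right) = - 6 \cdot 2 N 1 = - 6 \cdot 2 N = - 12 N$)
$p{\left(-4 \right)} 231 = \left(-12\right) \left(-4\right) 231 = 48 \cdot 231 = 11088$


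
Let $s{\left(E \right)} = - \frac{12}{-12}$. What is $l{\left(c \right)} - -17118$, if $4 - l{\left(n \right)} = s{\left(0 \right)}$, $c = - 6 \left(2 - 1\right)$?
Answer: $17121$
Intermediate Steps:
$s{\left(E \right)} = 1$ ($s{\left(E \right)} = \left(-12\right) \left(- \frac{1}{12}\right) = 1$)
$c = -6$ ($c = \left(-6\right) 1 = -6$)
$l{\left(n \right)} = 3$ ($l{\left(n \right)} = 4 - 1 = 3$)
$l{\left(c \right)} - -17118 = 3 - -17118 = 3 + 17118 = 17121$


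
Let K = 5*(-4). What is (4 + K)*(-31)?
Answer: 496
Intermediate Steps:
K = -20
(4 + K)*(-31) = (4 - 20)*(-31) = -16*(-31) = 496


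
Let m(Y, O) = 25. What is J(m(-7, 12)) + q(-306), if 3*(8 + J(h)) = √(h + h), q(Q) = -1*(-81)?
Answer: 73 + 5*√2/3 ≈ 75.357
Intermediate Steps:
q(Q) = 81
J(h) = -8 + √2*√h/3 (J(h) = -8 + √(h + h)/3 = -8 + √(2*h)/3 = -8 + (√2*√h)/3 = -8 + √2*√h/3)
J(m(-7, 12)) + q(-306) = (-8 + √2*√25/3) + 81 = (-8 + (⅓)*√2*5) + 81 = (-8 + 5*√2/3) + 81 = 73 + 5*√2/3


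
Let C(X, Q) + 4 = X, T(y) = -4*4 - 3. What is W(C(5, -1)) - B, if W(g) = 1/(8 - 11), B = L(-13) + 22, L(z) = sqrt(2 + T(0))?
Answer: -67/3 - I*sqrt(17) ≈ -22.333 - 4.1231*I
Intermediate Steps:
T(y) = -19 (T(y) = -16 - 3 = -19)
C(X, Q) = -4 + X
L(z) = I*sqrt(17) (L(z) = sqrt(2 - 19) = sqrt(-17) = I*sqrt(17))
B = 22 + I*sqrt(17) (B = I*sqrt(17) + 22 = 22 + I*sqrt(17) ≈ 22.0 + 4.1231*I)
W(g) = -1/3 (W(g) = 1/(-3) = -1/3)
W(C(5, -1)) - B = -1/3 - (22 + I*sqrt(17)) = -1/3 + (-22 - I*sqrt(17)) = -67/3 - I*sqrt(17)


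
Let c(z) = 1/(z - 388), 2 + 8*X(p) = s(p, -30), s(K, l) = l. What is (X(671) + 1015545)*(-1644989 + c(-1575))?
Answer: -3279297059473728/1963 ≈ -1.6706e+12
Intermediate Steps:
X(p) = -4 (X(p) = -¼ + (⅛)*(-30) = -¼ - 15/4 = -4)
c(z) = 1/(-388 + z)
(X(671) + 1015545)*(-1644989 + c(-1575)) = (-4 + 1015545)*(-1644989 + 1/(-388 - 1575)) = 1015541*(-1644989 + 1/(-1963)) = 1015541*(-1644989 - 1/1963) = 1015541*(-3229113408/1963) = -3279297059473728/1963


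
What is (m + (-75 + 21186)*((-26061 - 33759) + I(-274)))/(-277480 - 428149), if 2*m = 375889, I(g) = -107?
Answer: 2529861905/1411258 ≈ 1792.6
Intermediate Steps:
m = 375889/2 (m = (1/2)*375889 = 375889/2 ≈ 1.8794e+5)
(m + (-75 + 21186)*((-26061 - 33759) + I(-274)))/(-277480 - 428149) = (375889/2 + (-75 + 21186)*((-26061 - 33759) - 107))/(-277480 - 428149) = (375889/2 + 21111*(-59820 - 107))/(-705629) = (375889/2 + 21111*(-59927))*(-1/705629) = (375889/2 - 1265118897)*(-1/705629) = -2529861905/2*(-1/705629) = 2529861905/1411258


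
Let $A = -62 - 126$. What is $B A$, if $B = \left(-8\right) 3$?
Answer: $4512$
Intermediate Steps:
$A = -188$
$B = -24$
$B A = \left(-24\right) \left(-188\right) = 4512$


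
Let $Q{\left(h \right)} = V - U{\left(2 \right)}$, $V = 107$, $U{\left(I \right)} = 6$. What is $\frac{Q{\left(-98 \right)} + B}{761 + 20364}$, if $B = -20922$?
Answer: $- \frac{20821}{21125} \approx -0.98561$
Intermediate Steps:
$Q{\left(h \right)} = 101$ ($Q{\left(h \right)} = 107 - 6 = 101$)
$\frac{Q{\left(-98 \right)} + B}{761 + 20364} = \frac{101 - 20922}{761 + 20364} = - \frac{20821}{21125}$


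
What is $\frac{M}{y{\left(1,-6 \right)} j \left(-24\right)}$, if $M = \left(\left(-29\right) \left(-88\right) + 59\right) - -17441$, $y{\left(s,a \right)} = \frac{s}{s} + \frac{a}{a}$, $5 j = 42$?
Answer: $- \frac{2785}{56} \approx -49.732$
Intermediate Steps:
$j = \frac{42}{5}$ ($j = \frac{1}{5} \cdot 42 = \frac{42}{5} \approx 8.4$)
$y{\left(s,a \right)} = 2$ ($y{\left(s,a \right)} = 1 + 1 = 2$)
$M = 20052$ ($M = \left(2552 + 59\right) + 17441 = 2611 + 17441 = 20052$)
$\frac{M}{y{\left(1,-6 \right)} j \left(-24\right)} = \frac{20052}{2 \cdot \frac{42}{5} \left(-24\right)} = \frac{20052}{\frac{84}{5} \left(-24\right)} = \frac{20052}{- \frac{2016}{5}} = 20052 \left(- \frac{5}{2016}\right) = - \frac{2785}{56}$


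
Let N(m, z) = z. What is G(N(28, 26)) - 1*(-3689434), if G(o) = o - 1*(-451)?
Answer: 3689911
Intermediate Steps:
G(o) = 451 + o (G(o) = o + 451 = 451 + o)
G(N(28, 26)) - 1*(-3689434) = (451 + 26) - 1*(-3689434) = 477 + 3689434 = 3689911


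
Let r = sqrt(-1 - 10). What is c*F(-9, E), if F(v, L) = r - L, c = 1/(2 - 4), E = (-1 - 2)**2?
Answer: 9/2 - I*sqrt(11)/2 ≈ 4.5 - 1.6583*I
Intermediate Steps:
E = 9 (E = (-3)**2 = 9)
c = -1/2 (c = 1/(-2) = -1/2 ≈ -0.50000)
r = I*sqrt(11) (r = sqrt(-11) = I*sqrt(11) ≈ 3.3166*I)
F(v, L) = -L + I*sqrt(11) (F(v, L) = I*sqrt(11) - L = -L + I*sqrt(11))
c*F(-9, E) = -(-1*9 + I*sqrt(11))/2 = -(-9 + I*sqrt(11))/2 = 9/2 - I*sqrt(11)/2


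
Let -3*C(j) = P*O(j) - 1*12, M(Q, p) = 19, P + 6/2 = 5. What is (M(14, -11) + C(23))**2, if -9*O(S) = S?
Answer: 444889/729 ≈ 610.27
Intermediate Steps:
P = 2 (P = -3 + 5 = 2)
O(S) = -S/9
C(j) = 4 + 2*j/27 (C(j) = -(2*(-j/9) - 1*12)/3 = -(-2*j/9 - 12)/3 = -(-12 - 2*j/9)/3 = 4 + 2*j/27)
(M(14, -11) + C(23))**2 = (19 + (4 + (2/27)*23))**2 = (19 + (4 + 46/27))**2 = (19 + 154/27)**2 = (667/27)**2 = 444889/729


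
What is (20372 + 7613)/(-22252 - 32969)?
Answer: -27985/55221 ≈ -0.50678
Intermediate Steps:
(20372 + 7613)/(-22252 - 32969) = 27985/(-55221) = 27985*(-1/55221) = -27985/55221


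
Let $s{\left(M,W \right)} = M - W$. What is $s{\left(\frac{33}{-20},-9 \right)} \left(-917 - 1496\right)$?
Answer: $- \frac{354711}{20} \approx -17736.0$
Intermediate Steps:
$s{\left(\frac{33}{-20},-9 \right)} \left(-917 - 1496\right) = \left(\frac{33}{-20} - -9\right) \left(-917 - 1496\right) = \left(33 \left(- \frac{1}{20}\right) + 9\right) \left(-2413\right) = \left(- \frac{33}{20} + 9\right) \left(-2413\right) = \frac{147}{20} \left(-2413\right) = - \frac{354711}{20}$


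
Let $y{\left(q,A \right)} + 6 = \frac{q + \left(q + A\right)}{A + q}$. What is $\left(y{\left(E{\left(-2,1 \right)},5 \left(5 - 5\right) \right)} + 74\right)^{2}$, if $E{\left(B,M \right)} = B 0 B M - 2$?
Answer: $4900$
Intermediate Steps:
$E{\left(B,M \right)} = -2$ ($E{\left(B,M \right)} = 0 B M - 2 = 0 M - 2 = 0 - 2 = -2$)
$y{\left(q,A \right)} = -6 + \frac{A + 2 q}{A + q}$ ($y{\left(q,A \right)} = -6 + \frac{q + \left(q + A\right)}{A + q} = -6 + \frac{q + \left(A + q\right)}{A + q} = -6 + \frac{A + 2 q}{A + q}$)
$\left(y{\left(E{\left(-2,1 \right)},5 \left(5 - 5\right) \right)} + 74\right)^{2} = \left(\frac{- 5 \cdot 5 \left(5 - 5\right) - -8}{5 \left(5 - 5\right) - 2} + 74\right)^{2} = \left(\frac{- 5 \cdot 5 \cdot 0 + 8}{5 \cdot 0 - 2} + 74\right)^{2} = \left(\frac{\left(-5\right) 0 + 8}{0 - 2} + 74\right)^{2} = \left(\frac{0 + 8}{-2} + 74\right)^{2} = \left(\left(- \frac{1}{2}\right) 8 + 74\right)^{2} = \left(-4 + 74\right)^{2} = 70^{2} = 4900$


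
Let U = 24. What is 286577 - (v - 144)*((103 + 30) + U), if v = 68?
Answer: 298509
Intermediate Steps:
286577 - (v - 144)*((103 + 30) + U) = 286577 - (68 - 144)*((103 + 30) + 24) = 286577 - (-76)*(133 + 24) = 286577 - (-76)*157 = 286577 - 1*(-11932) = 286577 + 11932 = 298509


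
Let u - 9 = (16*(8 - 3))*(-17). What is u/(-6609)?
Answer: 1351/6609 ≈ 0.20442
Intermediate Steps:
u = -1351 (u = 9 + (16*(8 - 3))*(-17) = 9 + (16*5)*(-17) = 9 + 80*(-17) = 9 - 1360 = -1351)
u/(-6609) = -1351/(-6609) = -1351*(-1/6609) = 1351/6609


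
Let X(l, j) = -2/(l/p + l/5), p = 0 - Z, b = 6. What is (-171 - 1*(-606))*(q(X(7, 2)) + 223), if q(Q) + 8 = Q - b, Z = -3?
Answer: 2539095/28 ≈ 90682.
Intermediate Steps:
p = 3 (p = 0 - 1*(-3) = 0 + 3 = 3)
X(l, j) = -15/(4*l) (X(l, j) = -2/(l/3 + l/5) = -2*15/(8*l) = -15/(4*l))
q(Q) = -14 + Q (q(Q) = -8 + (Q - 1*6) = -8 + (Q - 6) = -8 + (-6 + Q) = -14 + Q)
(-171 - 1*(-606))*(q(X(7, 2)) + 223) = (-171 - 1*(-606))*((-14 - 15/4/7) + 223) = (-171 + 606)*((-14 - 15/4*⅐) + 223) = 435*((-14 - 15/28) + 223) = 435*(-407/28 + 223) = 435*(5837/28) = 2539095/28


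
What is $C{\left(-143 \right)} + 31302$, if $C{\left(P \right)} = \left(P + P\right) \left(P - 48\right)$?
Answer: $85928$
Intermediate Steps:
$C{\left(P \right)} = 2 P \left(-48 + P\right)$
$C{\left(-143 \right)} + 31302 = 2 \left(-143\right) \left(-48 - 143\right) + 31302 = 2 \left(-143\right) \left(-191\right) + 31302 = 54626 + 31302 = 85928$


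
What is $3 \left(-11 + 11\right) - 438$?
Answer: $-438$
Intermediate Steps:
$3 \left(-11 + 11\right) - 438 = 3 \cdot 0 - 438 = 0 - 438 = -438$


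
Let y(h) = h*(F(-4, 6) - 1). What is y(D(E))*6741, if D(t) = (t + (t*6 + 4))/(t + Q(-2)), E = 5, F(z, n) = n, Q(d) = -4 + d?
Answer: -1314495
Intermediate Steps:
D(t) = (4 + 7*t)/(-6 + t) (D(t) = (t + (t*6 + 4))/(t + (-4 - 2)) = (t + (6*t + 4))/(t - 6) = (t + (4 + 6*t))/(-6 + t) = (4 + 7*t)/(-6 + t))
y(h) = 5*h (y(h) = h*(6 - 1) = h*5 = 5*h)
y(D(E))*6741 = (5*((4 + 7*5)/(-6 + 5)))*6741 = (5*((4 + 35)/(-1)))*6741 = (5*(-1*39))*6741 = (5*(-39))*6741 = -195*6741 = -1314495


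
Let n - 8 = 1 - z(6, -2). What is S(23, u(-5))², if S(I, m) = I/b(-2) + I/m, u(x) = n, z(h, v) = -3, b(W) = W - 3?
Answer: 25921/3600 ≈ 7.2003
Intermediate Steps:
b(W) = -3 + W
n = 12 (n = 8 + (1 - 1*(-3)) = 8 + (1 + 3) = 8 + 4 = 12)
u(x) = 12
S(I, m) = -I/5 + I/m (S(I, m) = I/(-3 - 2) + I/m = I/(-5) + I/m = I*(-⅕) + I/m = -I/5 + I/m)
S(23, u(-5))² = (-⅕*23 + 23/12)² = (-23/5 + 23*(1/12))² = (-23/5 + 23/12)² = (-161/60)² = 25921/3600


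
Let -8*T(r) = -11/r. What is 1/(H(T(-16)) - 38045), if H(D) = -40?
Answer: -1/38085 ≈ -2.6257e-5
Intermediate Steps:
T(r) = 11/(8*r) (T(r) = -(-11)/(8*r) = 11/(8*r))
1/(H(T(-16)) - 38045) = 1/(-40 - 38045) = 1/(-38085) = -1/38085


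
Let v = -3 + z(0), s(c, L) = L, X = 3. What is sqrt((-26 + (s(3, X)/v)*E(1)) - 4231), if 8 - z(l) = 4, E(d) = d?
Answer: I*sqrt(4254) ≈ 65.223*I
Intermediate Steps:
z(l) = 4 (z(l) = 8 - 1*4 = 8 - 4 = 4)
v = 1 (v = -3 + 4 = 1)
sqrt((-26 + (s(3, X)/v)*E(1)) - 4231) = sqrt((-26 + (3/1)*1) - 4231) = sqrt((-26 + (3*1)*1) - 4231) = sqrt((-26 + 3*1) - 4231) = sqrt((-26 + 3) - 4231) = sqrt(-23 - 4231) = sqrt(-4254) = I*sqrt(4254)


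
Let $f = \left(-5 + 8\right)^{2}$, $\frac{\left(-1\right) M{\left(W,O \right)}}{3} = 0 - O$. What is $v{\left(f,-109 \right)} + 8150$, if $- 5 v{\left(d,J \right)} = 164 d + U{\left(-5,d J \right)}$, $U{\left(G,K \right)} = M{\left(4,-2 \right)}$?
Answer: $7856$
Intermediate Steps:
$M{\left(W,O \right)} = 3 O$ ($M{\left(W,O \right)} = - 3 \left(0 - O\right) = - 3 \left(- O\right) = 3 O$)
$f = 9$ ($f = 3^{2} = 9$)
$U{\left(G,K \right)} = -6$ ($U{\left(G,K \right)} = 3 \left(-2\right) = -6$)
$v{\left(d,J \right)} = \frac{6}{5} - \frac{164 d}{5}$ ($v{\left(d,J \right)} = - \frac{164 d - 6}{5} = - \frac{-6 + 164 d}{5} = \frac{6}{5} - \frac{164 d}{5}$)
$v{\left(f,-109 \right)} + 8150 = \left(\frac{6}{5} - \frac{1476}{5}\right) + 8150 = -294 + 8150 = 7856$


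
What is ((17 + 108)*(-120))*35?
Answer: -525000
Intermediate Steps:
((17 + 108)*(-120))*35 = (125*(-120))*35 = -15000*35 = -525000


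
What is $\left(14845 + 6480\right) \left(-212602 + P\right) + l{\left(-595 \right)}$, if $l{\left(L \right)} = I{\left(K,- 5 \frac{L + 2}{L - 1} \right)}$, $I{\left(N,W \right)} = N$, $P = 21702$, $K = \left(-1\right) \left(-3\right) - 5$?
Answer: $-4070942502$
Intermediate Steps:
$K = -2$ ($K = 3 - 5 = -2$)
$l{\left(L \right)} = -2$
$\left(14845 + 6480\right) \left(-212602 + P\right) + l{\left(-595 \right)} = \left(14845 + 6480\right) \left(-212602 + 21702\right) - 2 = 21325 \left(-190900\right) - 2 = -4070942500 - 2 = -4070942502$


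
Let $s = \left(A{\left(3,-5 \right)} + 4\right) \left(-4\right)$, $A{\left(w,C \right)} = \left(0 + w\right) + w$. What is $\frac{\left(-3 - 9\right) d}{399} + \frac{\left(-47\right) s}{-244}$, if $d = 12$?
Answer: $- \frac{65438}{8113} \approx -8.0658$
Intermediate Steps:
$A{\left(w,C \right)} = 2 w$ ($A{\left(w,C \right)} = w + w = 2 w$)
$s = -40$ ($s = \left(2 \cdot 3 + 4\right) \left(-4\right) = \left(6 + 4\right) \left(-4\right) = 10 \left(-4\right) = -40$)
$\frac{\left(-3 - 9\right) d}{399} + \frac{\left(-47\right) s}{-244} = \frac{\left(-3 - 9\right) 12}{399} + \frac{\left(-47\right) \left(-40\right)}{-244} = \left(-12\right) 12 \cdot \frac{1}{399} + 1880 \left(- \frac{1}{244}\right) = \left(-144\right) \frac{1}{399} - \frac{470}{61} = - \frac{48}{133} - \frac{470}{61} = - \frac{65438}{8113}$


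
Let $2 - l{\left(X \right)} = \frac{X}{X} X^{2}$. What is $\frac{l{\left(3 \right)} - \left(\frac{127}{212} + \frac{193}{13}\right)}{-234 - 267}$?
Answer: $\frac{61859}{1380756} \approx 0.044801$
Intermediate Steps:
$l{\left(X \right)} = 2 - X^{2}$ ($l{\left(X \right)} = 2 - \frac{X}{X} X^{2} = 2 - 1 X^{2} = 2 - X^{2}$)
$\frac{l{\left(3 \right)} - \left(\frac{127}{212} + \frac{193}{13}\right)}{-234 - 267} = \frac{\left(2 - 3^{2}\right) - \left(\frac{127}{212} + \frac{193}{13}\right)}{-234 - 267} = \frac{\left(2 - 9\right) - \frac{42567}{2756}}{-501} = \left(\left(2 - 9\right) - \frac{42567}{2756}\right) \left(- \frac{1}{501}\right) = \left(-7 - \frac{42567}{2756}\right) \left(- \frac{1}{501}\right) = \left(- \frac{61859}{2756}\right) \left(- \frac{1}{501}\right) = \frac{61859}{1380756}$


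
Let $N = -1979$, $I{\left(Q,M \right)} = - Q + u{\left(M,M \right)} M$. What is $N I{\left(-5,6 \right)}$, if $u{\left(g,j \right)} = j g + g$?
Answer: $-508603$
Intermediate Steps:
$u{\left(g,j \right)} = g + g j$ ($u{\left(g,j \right)} = g j + g = g + g j$)
$I{\left(Q,M \right)} = - Q + M^{2} \left(1 + M\right)$ ($I{\left(Q,M \right)} = - Q + M \left(1 + M\right) M = - Q + M^{2} \left(1 + M\right)$)
$N I{\left(-5,6 \right)} = - 1979 \left(\left(-1\right) \left(-5\right) + 6^{2} \left(1 + 6\right)\right) = - 1979 \left(5 + 36 \cdot 7\right) = - 1979 \left(5 + 252\right) = \left(-1979\right) 257 = -508603$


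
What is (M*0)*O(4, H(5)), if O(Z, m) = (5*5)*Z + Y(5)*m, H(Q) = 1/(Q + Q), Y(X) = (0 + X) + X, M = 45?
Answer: 0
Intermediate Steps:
Y(X) = 2*X (Y(X) = X + X = 2*X)
H(Q) = 1/(2*Q)
O(Z, m) = 10*m + 25*Z (O(Z, m) = (5*5)*Z + (2*5)*m = 25*Z + 10*m = 10*m + 25*Z)
(M*0)*O(4, H(5)) = (45*0)*(10*((1/2)/5) + 25*4) = 0*(10*((1/2)*(1/5)) + 100) = 0*(10*(1/10) + 100) = 0*(1 + 100) = 0*101 = 0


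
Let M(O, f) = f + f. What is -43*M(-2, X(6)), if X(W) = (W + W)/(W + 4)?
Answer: -516/5 ≈ -103.20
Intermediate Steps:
X(W) = 2*W/(4 + W) (X(W) = (2*W)/(4 + W) = 2*W/(4 + W))
M(O, f) = 2*f
-43*M(-2, X(6)) = -86*2*6/(4 + 6) = -86*2*6/10 = -86*2*6*(⅒) = -86*6/5 = -43*12/5 = -516/5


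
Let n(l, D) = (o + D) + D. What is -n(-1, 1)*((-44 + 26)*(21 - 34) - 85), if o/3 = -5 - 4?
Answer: 3725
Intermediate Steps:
o = -27 (o = 3*(-5 - 4) = 3*(-9) = -27)
n(l, D) = -27 + 2*D (n(l, D) = (-27 + D) + D = -27 + 2*D)
-n(-1, 1)*((-44 + 26)*(21 - 34) - 85) = -(-27 + 2*1)*((-44 + 26)*(21 - 34) - 85) = -(-27 + 2)*(-18*(-13) - 85) = -(-25)*(234 - 85) = -(-25)*149 = -1*(-3725) = 3725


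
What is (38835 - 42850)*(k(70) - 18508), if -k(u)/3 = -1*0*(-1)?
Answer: 74309620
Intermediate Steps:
k(u) = 0 (k(u) = -3*(-1*0)*(-1) = -0*(-1) = -3*0 = 0)
(38835 - 42850)*(k(70) - 18508) = (38835 - 42850)*(0 - 18508) = -4015*(-18508) = 74309620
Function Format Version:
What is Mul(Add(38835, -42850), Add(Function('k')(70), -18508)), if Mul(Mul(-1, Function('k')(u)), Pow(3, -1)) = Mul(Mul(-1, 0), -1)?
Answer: 74309620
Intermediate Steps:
Function('k')(u) = 0 (Function('k')(u) = Mul(-3, Mul(Mul(-1, 0), -1)) = Mul(-3, Mul(0, -1)) = Mul(-3, 0) = 0)
Mul(Add(38835, -42850), Add(Function('k')(70), -18508)) = Mul(Add(38835, -42850), Add(0, -18508)) = Mul(-4015, -18508) = 74309620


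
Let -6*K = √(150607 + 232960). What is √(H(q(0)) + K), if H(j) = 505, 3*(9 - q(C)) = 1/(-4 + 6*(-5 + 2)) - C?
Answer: √(18180 - 6*√383567)/6 ≈ 20.044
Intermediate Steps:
K = -√383567/6 (K = -√(150607 + 232960)/6 = -√383567/6 ≈ -103.22)
q(C) = 595/66 + C/3 (q(C) = 9 - (1/(-4 + 6*(-5 + 2)) - C)/3 = 9 - (1/(-4 + 6*(-3)) - C)/3 = 9 - (1/(-4 - 18) - C)/3 = 9 - (1/(-22) - C)/3 = 9 - (-1/22 - C)/3 = 9 + (1/66 + C/3) = 595/66 + C/3)
√(H(q(0)) + K) = √(505 - √383567/6)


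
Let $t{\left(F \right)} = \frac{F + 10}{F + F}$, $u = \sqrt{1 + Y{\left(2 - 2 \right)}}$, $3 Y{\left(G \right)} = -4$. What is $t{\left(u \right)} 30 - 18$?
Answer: $-3 - 150 i \sqrt{3} \approx -3.0 - 259.81 i$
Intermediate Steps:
$Y{\left(G \right)} = - \frac{4}{3}$ ($Y{\left(G \right)} = \frac{1}{3} \left(-4\right) = - \frac{4}{3}$)
$u = \frac{i \sqrt{3}}{3}$ ($u = \sqrt{1 - \frac{4}{3}} = \sqrt{- \frac{1}{3}} = \frac{i \sqrt{3}}{3} \approx 0.57735 i$)
$t{\left(F \right)} = \frac{10 + F}{2 F}$
$t{\left(u \right)} 30 - 18 = \frac{10 + \frac{i \sqrt{3}}{3}}{2 \frac{i \sqrt{3}}{3}} \cdot 30 - 18 = \frac{- i \sqrt{3} \left(10 + \frac{i \sqrt{3}}{3}\right)}{2} \cdot 30 - 18 = - \frac{i \sqrt{3} \left(10 + \frac{i \sqrt{3}}{3}\right)}{2} \cdot 30 - 18 = - 15 i \sqrt{3} \left(10 + \frac{i \sqrt{3}}{3}\right) - 18 = -18 - 15 i \sqrt{3} \left(10 + \frac{i \sqrt{3}}{3}\right)$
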